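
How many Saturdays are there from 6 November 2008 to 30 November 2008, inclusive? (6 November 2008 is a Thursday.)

4

6 November 2008 is a Thursday; the first Saturday on or after it is 8 November 2008 (2 days later).
From 8 November 2008 to 30 November 2008 is 30 − 8 = 22 days.
22 ÷ 7 = 3 full weeks with remainder 1, so 3 more Saturdays after the first → 4.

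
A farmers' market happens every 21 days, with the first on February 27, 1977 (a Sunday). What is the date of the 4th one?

May 1, 1977

The 4th occurrence is 3 intervals after the first: 3 × 21 = 63 days after February 27, 1977.
February has 28 days — 1 day to the end of February leaves 62.
March has 31 days (31 left).
April has 30 days (1 left).
1 day into May → May 1, 1977.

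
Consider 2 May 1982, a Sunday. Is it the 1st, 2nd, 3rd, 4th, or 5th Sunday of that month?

1st

Day 2 falls in week ⌈2/7⌉ of the month.
Days 1–7 hold the 1st Sunday, 8–14 the 2nd, 15–21 the 3rd, 22–28 the 4th, 29–31 the 5th.
2 is in the range for the 1st.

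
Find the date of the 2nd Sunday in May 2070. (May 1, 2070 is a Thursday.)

2070-05-11

May 2070 begins on a Thursday, so the first Sunday is May 4 (3 days later).
The 2nd Sunday is 1 weeks later: 4 + 7 = 11.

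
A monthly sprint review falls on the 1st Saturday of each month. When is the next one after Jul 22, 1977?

Aug 6, 1977

Jul 1977 starts on a Friday, so its 1st Saturday is Jul 2, 1977 (1 day in).
That is not after Jul 22, 1977, so look at Aug 1977.
Aug 1977 starts on a Monday, so its 1st Saturday is Aug 6, 1977 (5 days in).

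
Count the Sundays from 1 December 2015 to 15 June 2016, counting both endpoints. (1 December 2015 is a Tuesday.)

28

1 December 2015 is a Tuesday; the first Sunday on or after it is 6 December 2015 (5 days later).
From 6 December 2015 to 15 June 2016: 25 + 31 + 29 + 31 + 30 + 31 + 15 = 192 days (rest of December, January, February, March, April, May, June).
192 ÷ 7 = 27 full weeks with remainder 3, so 27 more Sundays after the first → 28.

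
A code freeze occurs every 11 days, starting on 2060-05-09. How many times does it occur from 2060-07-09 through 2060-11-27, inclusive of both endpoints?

Occurrences land 11·i days after 2060-05-09 for i = 0, 1, 2, …
2060-07-09 is 61 days after the start; 61 ÷ 11 = 5 remainder 6; since the remainder is 6, round up to i = 6. First occurrence in the window: #7 on 2060-07-14 (6×11 = 66 days in).
2060-11-27 is 202 days after the start; 202 ÷ 11 = 18 remainder 4. Last occurrence in the window: #19 on 2060-11-23.
Occurrences #7 through #19: 13 in total.

13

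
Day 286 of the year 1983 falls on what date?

October 13, 1983

January has 31 days (286 − 31 = 255 remain).
February has 28 days (255 − 28 = 227 remain).
March has 31 days (227 − 31 = 196 remain).
April has 30 days (196 − 30 = 166 remain).
May has 31 days (166 − 31 = 135 remain).
June has 30 days (135 − 30 = 105 remain).
July has 31 days (105 − 31 = 74 remain).
August has 31 days (74 − 31 = 43 remain).
September has 30 days (43 − 30 = 13 remain).
13 into October → October 13.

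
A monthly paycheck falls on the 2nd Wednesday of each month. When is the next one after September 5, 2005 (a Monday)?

September 2005 starts on a Thursday; its first Wednesday is the 7th, so the 2nd Wednesday is the 14th — September 14, 2005.
September 14, 2005 is after September 5, 2005, so that is the next one.

September 14, 2005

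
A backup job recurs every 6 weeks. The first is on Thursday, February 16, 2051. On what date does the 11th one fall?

The 11th occurrence is 10 intervals after the first: 10 × 42 = 420 days after February 16, 2051.
February has 28 days — 12 days to the end of February leaves 408.
From end of February to end of 2051 is 306 days (102 left).
January has 31 days (71 left).
February has 29 days (42 left).
March has 31 days (11 left).
11 days into April → April 11, 2052.

April 11, 2052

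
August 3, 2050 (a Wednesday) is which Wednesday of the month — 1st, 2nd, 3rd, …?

1st

Day 3 falls in week ⌈3/7⌉ of the month.
Days 1–7 hold the 1st Wednesday, 8–14 the 2nd, 15–21 the 3rd, 22–28 the 4th, 29–31 the 5th.
3 is in the range for the 1st.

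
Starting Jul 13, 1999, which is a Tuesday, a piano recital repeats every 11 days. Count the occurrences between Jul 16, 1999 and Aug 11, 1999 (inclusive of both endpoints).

Occurrences land 11·i days after Jul 13, 1999 for i = 0, 1, 2, …
Jul 16, 1999 is 3 days after the start; 3 ÷ 11 = 0 remainder 3; since the remainder is 3, round up to i = 1. First occurrence in the window: #2 on Jul 24, 1999 (1×11 = 11 days in).
Aug 11, 1999 is 29 days after the start; 29 ÷ 11 = 2 remainder 7. Last occurrence in the window: #3 on Aug 4, 1999.
Occurrences #2 through #3: 2 in total.

2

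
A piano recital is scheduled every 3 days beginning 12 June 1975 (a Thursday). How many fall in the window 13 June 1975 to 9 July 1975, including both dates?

Occurrences land 3·i days after 12 June 1975 for i = 0, 1, 2, …
13 June 1975 is 1 day after the start; 1 ÷ 3 = 0 remainder 1; since the remainder is 1, round up to i = 1. First occurrence in the window: #2 on 15 June 1975 (1×3 = 3 days in).
9 July 1975 is 27 days after the start; 27 ÷ 3 = 9 remainder 0. Last occurrence in the window: #10 on 9 July 1975.
Occurrences #2 through #10: 9 in total.

9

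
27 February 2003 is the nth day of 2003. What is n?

58

Days in months before February: 31 = 31.
Plus 27 days into February → day 58.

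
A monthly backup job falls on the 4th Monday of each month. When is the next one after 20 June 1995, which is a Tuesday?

26 June 1995

June 1995 starts on a Thursday; its first Monday is the 5th, so the 4th Monday is the 26th — 26 June 1995.
26 June 1995 is after 20 June 1995, so that is the next one.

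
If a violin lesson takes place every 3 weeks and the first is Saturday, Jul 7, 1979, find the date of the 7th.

Nov 10, 1979

The 7th occurrence is 6 intervals after the first: 6 × 21 = 126 days after Jul 7, 1979.
Jul has 31 days — 24 days to the end of Jul leaves 102.
Aug has 31 days (71 left).
Sep has 30 days (41 left).
Oct has 31 days (10 left).
10 days into Nov → Nov 10, 1979.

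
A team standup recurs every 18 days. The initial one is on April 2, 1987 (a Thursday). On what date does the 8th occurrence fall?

August 6, 1987

The 8th occurrence is 7 intervals after the first: 7 × 18 = 126 days after April 2, 1987.
April has 30 days — 28 days to the end of April leaves 98.
May has 31 days (67 left).
June has 30 days (37 left).
July has 31 days (6 left).
6 days into August → August 6, 1987.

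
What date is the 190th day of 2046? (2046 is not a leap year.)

July 9, 2046

January has 31 days (190 − 31 = 159 remain).
February has 28 days (159 − 28 = 131 remain).
March has 31 days (131 − 31 = 100 remain).
April has 30 days (100 − 30 = 70 remain).
May has 31 days (70 − 31 = 39 remain).
June has 30 days (39 − 30 = 9 remain).
9 into July → July 9.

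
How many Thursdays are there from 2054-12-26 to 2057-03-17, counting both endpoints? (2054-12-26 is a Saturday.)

2054-12-26 is a Saturday; the first Thursday on or after it is 2054-12-31 (5 days later).
From 2054-12-31 to 2057-03-17: 0 + 365 + 366 + 76 = 807 days (rest of 2054, 2055, 2056, to 2057-03-17 in 2057).
807 ÷ 7 = 115 full weeks with remainder 2, so 115 more Thursdays after the first → 116.

116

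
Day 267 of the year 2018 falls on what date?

Sep 24, 2018

Jan has 31 days (267 − 31 = 236 remain).
Feb has 28 days (236 − 28 = 208 remain).
Mar has 31 days (208 − 31 = 177 remain).
Apr has 30 days (177 − 30 = 147 remain).
May has 31 days (147 − 31 = 116 remain).
Jun has 30 days (116 − 30 = 86 remain).
Jul has 31 days (86 − 31 = 55 remain).
Aug has 31 days (55 − 31 = 24 remain).
24 into Sep → Sep 24.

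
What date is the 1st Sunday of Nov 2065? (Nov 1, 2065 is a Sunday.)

Nov 1, 2065

Nov 2065 begins on a Sunday, so the first Sunday is Nov 1.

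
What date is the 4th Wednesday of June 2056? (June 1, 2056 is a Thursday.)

June 2056 begins on a Thursday, so the first Wednesday is June 7 (6 days later).
The 4th Wednesday is 3 weeks later: 7 + 21 = 28.

2056-06-28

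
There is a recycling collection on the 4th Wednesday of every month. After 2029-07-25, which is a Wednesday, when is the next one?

2029-08-22

July 2029 starts on a Sunday; its first Wednesday is the 4th, so the 4th Wednesday is the 25th — 2029-07-25.
That is not after 2029-07-25, so look at August 2029.
August 2029 starts on a Wednesday; its first Wednesday is the 1st, so the 4th Wednesday is the 22nd — 2029-08-22.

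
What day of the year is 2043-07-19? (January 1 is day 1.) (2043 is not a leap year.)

Days in months before July: 31 + 28 + 31 + 30 + 31 + 30 = 181.
Plus 19 days into July → day 200.

200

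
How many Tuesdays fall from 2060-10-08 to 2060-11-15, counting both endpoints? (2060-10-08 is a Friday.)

5

2060-10-08 is a Friday; the first Tuesday on or after it is 2060-10-12 (4 days later).
From 2060-10-12 to 2060-11-15: 19 + 15 = 34 days (rest of October, November).
34 ÷ 7 = 4 full weeks with remainder 6, so 4 more Tuesdays after the first → 5.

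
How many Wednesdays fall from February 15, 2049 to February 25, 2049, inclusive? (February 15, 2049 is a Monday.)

2

February 15, 2049 is a Monday; the first Wednesday on or after it is February 17, 2049 (2 days later).
From February 17, 2049 to February 25, 2049 is 25 − 17 = 8 days.
8 ÷ 7 = 1 full weeks with remainder 1, so 1 more Wednesdays after the first → 2.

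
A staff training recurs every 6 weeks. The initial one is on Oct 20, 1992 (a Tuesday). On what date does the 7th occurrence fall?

Jun 29, 1993

The 7th occurrence is 6 intervals after the first: 6 × 42 = 252 days after Oct 20, 1992.
Oct has 31 days — 11 days to the end of Oct leaves 241.
Nov has 30 days (211 left).
Dec has 31 days (180 left).
Jan has 31 days (149 left).
Feb has 28 days (121 left).
Mar has 31 days (90 left).
Apr has 30 days (60 left).
May has 31 days (29 left).
29 days into Jun → Jun 29, 1993.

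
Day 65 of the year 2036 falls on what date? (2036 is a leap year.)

January has 31 days (65 − 31 = 34 remain).
February has 29 days (34 − 29 = 5 remain).
5 into March → March 5.

2036-03-05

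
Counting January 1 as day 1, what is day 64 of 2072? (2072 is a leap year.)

January has 31 days (64 − 31 = 33 remain).
February has 29 days (33 − 29 = 4 remain).
4 into March → March 4.

2072-03-04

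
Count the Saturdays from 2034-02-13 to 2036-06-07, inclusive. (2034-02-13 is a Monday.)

2034-02-13 is a Monday; the first Saturday on or after it is 2034-02-18 (5 days later).
From 2034-02-18 to 2036-06-07: 316 + 365 + 159 = 840 days (rest of 2034, 2035, to 2036-06-07 in 2036).
840 ÷ 7 = 120 full weeks with remainder 0, so 120 more Saturdays after the first → 121.

121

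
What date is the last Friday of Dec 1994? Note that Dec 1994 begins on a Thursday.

Dec 1994 begins on a Thursday, so the first Friday is Dec 2 (1 day later).
Dec 1994 has 31 days. Adding weeks: 2, 9, 16, 23, 30 — the last one ≤ 31 is the 30th.

Dec 30, 1994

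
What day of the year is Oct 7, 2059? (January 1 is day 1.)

280

Days in months before Oct: 31 + 28 + 31 + 30 + 31 + 30 + 31 + 31 + 30 = 273.
Plus 7 days into Oct → day 280.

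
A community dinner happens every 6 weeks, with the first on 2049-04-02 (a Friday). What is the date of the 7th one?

The 7th occurrence is 6 intervals after the first: 6 × 42 = 252 days after 2049-04-02.
April has 30 days — 28 days to the end of April leaves 224.
May has 31 days (193 left).
June has 30 days (163 left).
July has 31 days (132 left).
August has 31 days (101 left).
September has 30 days (71 left).
October has 31 days (40 left).
November has 30 days (10 left).
10 days into December → 2049-12-10.

2049-12-10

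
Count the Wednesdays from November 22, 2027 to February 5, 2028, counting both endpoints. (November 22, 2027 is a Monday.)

11

November 22, 2027 is a Monday; the first Wednesday on or after it is November 24, 2027 (2 days later).
From November 24, 2027 to February 5, 2028: 6 + 31 + 31 + 5 = 73 days (rest of November, December, January, February).
73 ÷ 7 = 10 full weeks with remainder 3, so 10 more Wednesdays after the first → 11.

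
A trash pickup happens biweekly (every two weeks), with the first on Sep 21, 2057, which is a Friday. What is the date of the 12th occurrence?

Feb 22, 2058

The 12th occurrence is 11 intervals after the first: 11 × 14 = 154 days after Sep 21, 2057.
Sep has 30 days — 9 days to the end of Sep leaves 145.
Oct has 31 days (114 left).
Nov has 30 days (84 left).
Dec has 31 days (53 left).
Jan has 31 days (22 left).
22 days into Feb → Feb 22, 2058.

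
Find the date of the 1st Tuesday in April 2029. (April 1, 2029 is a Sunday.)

April 2029 begins on a Sunday, so the first Tuesday is April 3 (2 days later).

April 3, 2029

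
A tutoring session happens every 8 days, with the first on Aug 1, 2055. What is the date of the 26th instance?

Feb 17, 2056

The 26th occurrence is 25 intervals after the first: 25 × 8 = 200 days after Aug 1, 2055.
Aug has 31 days — 30 days to the end of Aug leaves 170.
Sep has 30 days (140 left).
Oct has 31 days (109 left).
Nov has 30 days (79 left).
Dec has 31 days (48 left).
Jan has 31 days (17 left).
17 days into Feb → Feb 17, 2056.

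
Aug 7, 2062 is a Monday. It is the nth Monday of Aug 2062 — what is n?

1st

Day 7 falls in week ⌈7/7⌉ of the month.
Days 1–7 hold the 1st Monday, 8–14 the 2nd, 15–21 the 3rd, 22–28 the 4th, 29–31 the 5th.
7 is in the range for the 1st.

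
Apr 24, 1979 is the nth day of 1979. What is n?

Days in months before Apr: 31 + 28 + 31 = 90.
Plus 24 days into Apr → day 114.

114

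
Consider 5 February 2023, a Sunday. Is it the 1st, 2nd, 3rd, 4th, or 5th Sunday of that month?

Day 5 falls in week ⌈5/7⌉ of the month.
Days 1–7 hold the 1st Sunday, 8–14 the 2nd, 15–21 the 3rd, 22–28 the 4th, 29–31 the 5th.
5 is in the range for the 1st.

1st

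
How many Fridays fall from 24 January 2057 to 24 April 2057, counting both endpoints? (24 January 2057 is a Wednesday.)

13

24 January 2057 is a Wednesday; the first Friday on or after it is 26 January 2057 (2 days later).
From 26 January 2057 to 24 April 2057: 5 + 28 + 31 + 24 = 88 days (rest of January, February, March, April).
88 ÷ 7 = 12 full weeks with remainder 4, so 12 more Fridays after the first → 13.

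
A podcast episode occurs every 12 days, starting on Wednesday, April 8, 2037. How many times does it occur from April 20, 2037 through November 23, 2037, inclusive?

Occurrences land 12·i days after April 8, 2037 for i = 0, 1, 2, …
April 20, 2037 is 12 days after the start; 12 ÷ 12 = 1 remainder 0. First occurrence in the window: #2 on April 20, 2037 (1×12 = 12 days in).
November 23, 2037 is 229 days after the start; 229 ÷ 12 = 19 remainder 1. Last occurrence in the window: #20 on November 22, 2037.
Occurrences #2 through #20: 19 in total.

19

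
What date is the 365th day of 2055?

Jan has 31 days (365 − 31 = 334 remain).
Feb has 28 days (334 − 28 = 306 remain).
Mar has 31 days (306 − 31 = 275 remain).
Apr has 30 days (275 − 30 = 245 remain).
May has 31 days (245 − 31 = 214 remain).
Jun has 30 days (214 − 30 = 184 remain).
Jul has 31 days (184 − 31 = 153 remain).
Aug has 31 days (153 − 31 = 122 remain).
Sep has 30 days (122 − 30 = 92 remain).
Oct has 31 days (92 − 31 = 61 remain).
Nov has 30 days (61 − 30 = 31 remain).
31 into Dec → Dec 31.

Dec 31, 2055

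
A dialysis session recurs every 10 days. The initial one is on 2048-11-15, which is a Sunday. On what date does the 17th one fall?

2049-04-24

The 17th occurrence is 16 intervals after the first: 16 × 10 = 160 days after 2048-11-15.
November has 30 days — 15 days to the end of November leaves 145.
December has 31 days (114 left).
January has 31 days (83 left).
February has 28 days (55 left).
March has 31 days (24 left).
24 days into April → 2049-04-24.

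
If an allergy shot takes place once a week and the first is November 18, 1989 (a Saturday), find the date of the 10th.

January 20, 1990

The 10th occurrence is 9 intervals after the first: 9 × 7 = 63 days after November 18, 1989.
November has 30 days — 12 days to the end of November leaves 51.
December has 31 days (20 left).
20 days into January → January 20, 1990.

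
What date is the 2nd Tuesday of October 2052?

October 2052 begins on a Tuesday, so the first Tuesday is October 1.
The 2nd Tuesday is 1 weeks later: 1 + 7 = 8.

October 8, 2052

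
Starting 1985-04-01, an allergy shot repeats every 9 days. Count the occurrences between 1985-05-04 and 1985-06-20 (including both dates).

5

Occurrences land 9·i days after 1985-04-01 for i = 0, 1, 2, …
1985-05-04 is 33 days after the start; 33 ÷ 9 = 3 remainder 6; since the remainder is 6, round up to i = 4. First occurrence in the window: #5 on 1985-05-07 (4×9 = 36 days in).
1985-06-20 is 80 days after the start; 80 ÷ 9 = 8 remainder 8. Last occurrence in the window: #9 on 1985-06-12.
Occurrences #5 through #9: 5 in total.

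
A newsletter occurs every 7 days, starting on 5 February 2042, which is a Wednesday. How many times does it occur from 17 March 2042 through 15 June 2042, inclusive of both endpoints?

13

Occurrences land 7·i days after 5 February 2042 for i = 0, 1, 2, …
17 March 2042 is 40 days after the start; 40 ÷ 7 = 5 remainder 5; since the remainder is 5, round up to i = 6. First occurrence in the window: #7 on 19 March 2042 (6×7 = 42 days in).
15 June 2042 is 130 days after the start; 130 ÷ 7 = 18 remainder 4. Last occurrence in the window: #19 on 11 June 2042.
Occurrences #7 through #19: 13 in total.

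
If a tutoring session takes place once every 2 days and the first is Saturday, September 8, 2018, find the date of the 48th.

December 11, 2018

The 48th occurrence is 47 intervals after the first: 47 × 2 = 94 days after September 8, 2018.
September has 30 days — 22 days to the end of September leaves 72.
October has 31 days (41 left).
November has 30 days (11 left).
11 days into December → December 11, 2018.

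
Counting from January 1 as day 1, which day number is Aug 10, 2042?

222

Days in months before Aug: 31 + 28 + 31 + 30 + 31 + 30 + 31 = 212.
Plus 10 days into Aug → day 222.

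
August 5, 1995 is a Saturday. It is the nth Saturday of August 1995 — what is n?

Day 5 falls in week ⌈5/7⌉ of the month.
Days 1–7 hold the 1st Saturday, 8–14 the 2nd, 15–21 the 3rd, 22–28 the 4th, 29–31 the 5th.
5 is in the range for the 1st.

1st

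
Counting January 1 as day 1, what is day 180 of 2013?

January has 31 days (180 − 31 = 149 remain).
February has 28 days (149 − 28 = 121 remain).
March has 31 days (121 − 31 = 90 remain).
April has 30 days (90 − 30 = 60 remain).
May has 31 days (60 − 31 = 29 remain).
29 into June → June 29.

29 June 2013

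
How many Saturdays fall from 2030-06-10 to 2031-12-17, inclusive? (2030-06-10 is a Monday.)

79

2030-06-10 is a Monday; the first Saturday on or after it is 2030-06-15 (5 days later).
From 2030-06-15 to 2031-12-17: 199 + 351 = 550 days (rest of 2030, to 2031-12-17 in 2031).
550 ÷ 7 = 78 full weeks with remainder 4, so 78 more Saturdays after the first → 79.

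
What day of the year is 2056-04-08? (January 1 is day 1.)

Days in months before April: 31 + 29 + 31 = 91.
Plus 8 days into April → day 99.

99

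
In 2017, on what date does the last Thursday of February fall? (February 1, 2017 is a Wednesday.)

February 2017 begins on a Wednesday, so the first Thursday is February 2 (1 day later).
February 2017 has 28 days. Adding weeks: 2, 9, 16, 23 — the last one ≤ 28 is the 23rd.

February 23, 2017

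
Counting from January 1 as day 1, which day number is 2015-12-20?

Days in months before December: 31 + 28 + 31 + 30 + 31 + 30 + 31 + 31 + 30 + 31 + 30 = 334.
Plus 20 days into December → day 354.

354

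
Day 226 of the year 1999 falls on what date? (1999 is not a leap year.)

January has 31 days (226 − 31 = 195 remain).
February has 28 days (195 − 28 = 167 remain).
March has 31 days (167 − 31 = 136 remain).
April has 30 days (136 − 30 = 106 remain).
May has 31 days (106 − 31 = 75 remain).
June has 30 days (75 − 30 = 45 remain).
July has 31 days (45 − 31 = 14 remain).
14 into August → August 14.

1999-08-14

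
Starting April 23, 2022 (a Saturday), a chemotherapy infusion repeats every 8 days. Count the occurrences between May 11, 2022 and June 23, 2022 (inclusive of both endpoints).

5

Occurrences land 8·i days after April 23, 2022 for i = 0, 1, 2, …
May 11, 2022 is 18 days after the start; 18 ÷ 8 = 2 remainder 2; since the remainder is 2, round up to i = 3. First occurrence in the window: #4 on May 17, 2022 (3×8 = 24 days in).
June 23, 2022 is 61 days after the start; 61 ÷ 8 = 7 remainder 5. Last occurrence in the window: #8 on June 18, 2022.
Occurrences #4 through #8: 5 in total.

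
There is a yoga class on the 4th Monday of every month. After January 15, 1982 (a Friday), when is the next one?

January 25, 1982

January 1982 starts on a Friday; its first Monday is the 4th, so the 4th Monday is the 25th — January 25, 1982.
January 25, 1982 is after January 15, 1982, so that is the next one.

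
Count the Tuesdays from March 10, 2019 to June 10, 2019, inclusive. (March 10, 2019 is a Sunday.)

13

March 10, 2019 is a Sunday; the first Tuesday on or after it is March 12, 2019 (2 days later).
From March 12, 2019 to June 10, 2019: 19 + 30 + 31 + 10 = 90 days (rest of March, April, May, June).
90 ÷ 7 = 12 full weeks with remainder 6, so 12 more Tuesdays after the first → 13.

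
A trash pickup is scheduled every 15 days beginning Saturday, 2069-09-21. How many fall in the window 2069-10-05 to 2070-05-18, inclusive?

15

Occurrences land 15·i days after 2069-09-21 for i = 0, 1, 2, …
2069-10-05 is 14 days after the start; 14 ÷ 15 = 0 remainder 14; since the remainder is 14, round up to i = 1. First occurrence in the window: #2 on 2069-10-06 (1×15 = 15 days in).
2070-05-18 is 239 days after the start; 239 ÷ 15 = 15 remainder 14. Last occurrence in the window: #16 on 2070-05-04.
Occurrences #2 through #16: 15 in total.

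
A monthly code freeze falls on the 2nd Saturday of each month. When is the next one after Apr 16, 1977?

May 14, 1977

Apr 1977 starts on a Friday; its first Saturday is the 2nd, so the 2nd Saturday is the 9th — Apr 9, 1977.
That is not after Apr 16, 1977, so look at May 1977.
May 1977 starts on a Sunday; its first Saturday is the 7th, so the 2nd Saturday is the 14th — May 14, 1977.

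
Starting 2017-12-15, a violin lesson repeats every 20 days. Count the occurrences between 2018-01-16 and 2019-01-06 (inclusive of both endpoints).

Occurrences land 20·i days after 2017-12-15 for i = 0, 1, 2, …
2018-01-16 is 32 days after the start; 32 ÷ 20 = 1 remainder 12; since the remainder is 12, round up to i = 2. First occurrence in the window: #3 on 2018-01-24 (2×20 = 40 days in).
2019-01-06 is 387 days after the start; 387 ÷ 20 = 19 remainder 7. Last occurrence in the window: #20 on 2018-12-30.
Occurrences #3 through #20: 18 in total.

18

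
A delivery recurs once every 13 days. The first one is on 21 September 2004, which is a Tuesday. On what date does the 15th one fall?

22 March 2005

The 15th occurrence is 14 intervals after the first: 14 × 13 = 182 days after 21 September 2004.
September has 30 days — 9 days to the end of September leaves 173.
October has 31 days (142 left).
November has 30 days (112 left).
December has 31 days (81 left).
January has 31 days (50 left).
February has 28 days (22 left).
22 days into March → 22 March 2005.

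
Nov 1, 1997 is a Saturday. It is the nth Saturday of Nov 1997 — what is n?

Day 1 falls in week ⌈1/7⌉ of the month.
Days 1–7 hold the 1st Saturday, 8–14 the 2nd, 15–21 the 3rd, 22–28 the 4th, 29–31 the 5th.
1 is in the range for the 1st.

1st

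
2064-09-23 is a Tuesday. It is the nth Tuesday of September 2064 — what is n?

4th

Day 23 falls in week ⌈23/7⌉ of the month.
Days 1–7 hold the 1st Tuesday, 8–14 the 2nd, 15–21 the 3rd, 22–28 the 4th, 29–31 the 5th.
23 is in the range for the 4th.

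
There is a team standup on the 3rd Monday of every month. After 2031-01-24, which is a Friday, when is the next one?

2031-02-17

January 2031 starts on a Wednesday; its first Monday is the 6th, so the 3rd Monday is the 20th — 2031-01-20.
That is not after 2031-01-24, so look at February 2031.
February 2031 starts on a Saturday; its first Monday is the 3rd, so the 3rd Monday is the 17th — 2031-02-17.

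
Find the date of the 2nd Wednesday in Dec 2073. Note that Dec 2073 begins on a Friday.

Dec 2073 begins on a Friday, so the first Wednesday is Dec 6 (5 days later).
The 2nd Wednesday is 1 weeks later: 6 + 7 = 13.

Dec 13, 2073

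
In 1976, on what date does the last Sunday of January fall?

January 25, 1976

January 1976 begins on a Thursday, so the first Sunday is January 4 (3 days later).
January 1976 has 31 days. Adding weeks: 4, 11, 18, 25 — the last one ≤ 31 is the 25th.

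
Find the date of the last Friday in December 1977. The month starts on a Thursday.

December 1977 begins on a Thursday, so the first Friday is December 2 (1 day later).
December 1977 has 31 days. Adding weeks: 2, 9, 16, 23, 30 — the last one ≤ 31 is the 30th.

1977-12-30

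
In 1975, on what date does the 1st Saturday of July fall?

July 1975 begins on a Tuesday, so the first Saturday is July 5 (4 days later).

5 July 1975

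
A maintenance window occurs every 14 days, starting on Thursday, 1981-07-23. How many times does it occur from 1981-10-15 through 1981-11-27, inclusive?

4

Occurrences land 14·i days after 1981-07-23 for i = 0, 1, 2, …
1981-10-15 is 84 days after the start; 84 ÷ 14 = 6 remainder 0. First occurrence in the window: #7 on 1981-10-15 (6×14 = 84 days in).
1981-11-27 is 127 days after the start; 127 ÷ 14 = 9 remainder 1. Last occurrence in the window: #10 on 1981-11-26.
Occurrences #7 through #10: 4 in total.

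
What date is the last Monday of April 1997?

The first Monday of April 1997 is April 7.
April 1997 has 30 days. Adding weeks: 7, 14, 21, 28 — the last one ≤ 30 is the 28th.

28 April 1997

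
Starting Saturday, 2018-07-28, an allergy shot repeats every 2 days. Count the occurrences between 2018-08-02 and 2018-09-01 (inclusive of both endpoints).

Occurrences land 2·i days after 2018-07-28 for i = 0, 1, 2, …
2018-08-02 is 5 days after the start; 5 ÷ 2 = 2 remainder 1; since the remainder is 1, round up to i = 3. First occurrence in the window: #4 on 2018-08-03 (3×2 = 6 days in).
2018-09-01 is 35 days after the start; 35 ÷ 2 = 17 remainder 1. Last occurrence in the window: #18 on 2018-08-31.
Occurrences #4 through #18: 15 in total.

15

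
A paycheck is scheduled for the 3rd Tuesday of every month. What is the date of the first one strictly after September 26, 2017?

September 2017 starts on a Friday; its first Tuesday is the 5th, so the 3rd Tuesday is the 19th — September 19, 2017.
That is not after September 26, 2017, so look at October 2017.
October 2017 starts on a Sunday; its first Tuesday is the 3rd, so the 3rd Tuesday is the 17th — October 17, 2017.

October 17, 2017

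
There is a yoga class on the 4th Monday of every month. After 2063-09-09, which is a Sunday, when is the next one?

September 2063 starts on a Saturday; its first Monday is the 3rd, so the 4th Monday is the 24th — 2063-09-24.
2063-09-24 is after 2063-09-09, so that is the next one.

2063-09-24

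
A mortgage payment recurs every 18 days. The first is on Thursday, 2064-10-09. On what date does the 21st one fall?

The 21st occurrence is 20 intervals after the first: 20 × 18 = 360 days after 2064-10-09.
October has 31 days — 22 days to the end of October leaves 338.
November has 30 days (308 left).
December has 31 days (277 left).
January has 31 days (246 left).
February has 28 days (218 left).
March has 31 days (187 left).
April has 30 days (157 left).
May has 31 days (126 left).
June has 30 days (96 left).
July has 31 days (65 left).
August has 31 days (34 left).
September has 30 days (4 left).
4 days into October → 2065-10-04.

2065-10-04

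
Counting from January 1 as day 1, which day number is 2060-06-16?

168

Days in months before June: 31 + 29 + 31 + 30 + 31 = 152.
Plus 16 days into June → day 168.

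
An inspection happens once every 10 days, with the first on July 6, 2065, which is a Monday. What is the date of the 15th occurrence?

The 15th occurrence is 14 intervals after the first: 14 × 10 = 140 days after July 6, 2065.
July has 31 days — 25 days to the end of July leaves 115.
August has 31 days (84 left).
September has 30 days (54 left).
October has 31 days (23 left).
23 days into November → November 23, 2065.

November 23, 2065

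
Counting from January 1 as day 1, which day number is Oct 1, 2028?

Days in months before Oct: 31 + 29 + 31 + 30 + 31 + 30 + 31 + 31 + 30 = 274.
Plus 1 day into Oct → day 275.

275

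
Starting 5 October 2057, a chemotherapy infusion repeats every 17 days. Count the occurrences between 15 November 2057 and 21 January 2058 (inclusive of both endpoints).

Occurrences land 17·i days after 5 October 2057 for i = 0, 1, 2, …
15 November 2057 is 41 days after the start; 41 ÷ 17 = 2 remainder 7; since the remainder is 7, round up to i = 3. First occurrence in the window: #4 on 25 November 2057 (3×17 = 51 days in).
21 January 2058 is 108 days after the start; 108 ÷ 17 = 6 remainder 6. Last occurrence in the window: #7 on 15 January 2058.
Occurrences #4 through #7: 4 in total.

4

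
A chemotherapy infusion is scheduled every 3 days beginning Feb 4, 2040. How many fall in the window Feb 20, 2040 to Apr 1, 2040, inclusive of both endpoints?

14

Occurrences land 3·i days after Feb 4, 2040 for i = 0, 1, 2, …
Feb 20, 2040 is 16 days after the start; 16 ÷ 3 = 5 remainder 1; since the remainder is 1, round up to i = 6. First occurrence in the window: #7 on Feb 22, 2040 (6×3 = 18 days in).
Apr 1, 2040 is 57 days after the start; 57 ÷ 3 = 19 remainder 0. Last occurrence in the window: #20 on Apr 1, 2040.
Occurrences #7 through #20: 14 in total.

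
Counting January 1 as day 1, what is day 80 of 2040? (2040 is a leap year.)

January has 31 days (80 − 31 = 49 remain).
February has 29 days (49 − 29 = 20 remain).
20 into March → March 20.

2040-03-20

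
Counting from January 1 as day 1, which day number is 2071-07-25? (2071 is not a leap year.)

206

Days in months before July: 31 + 28 + 31 + 30 + 31 + 30 = 181.
Plus 25 days into July → day 206.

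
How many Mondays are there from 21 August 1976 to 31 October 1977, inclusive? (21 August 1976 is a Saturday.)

21 August 1976 is a Saturday; the first Monday on or after it is 23 August 1976 (2 days later).
From 23 August 1976 to 31 October 1977: 130 + 304 = 434 days (rest of 1976, to 31 October 1977 in 1977).
434 ÷ 7 = 62 full weeks with remainder 0, so 62 more Mondays after the first → 63.

63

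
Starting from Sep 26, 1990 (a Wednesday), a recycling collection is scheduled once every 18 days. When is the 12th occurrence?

Apr 12, 1991

The 12th occurrence is 11 intervals after the first: 11 × 18 = 198 days after Sep 26, 1990.
Sep has 30 days — 4 days to the end of Sep leaves 194.
Oct has 31 days (163 left).
Nov has 30 days (133 left).
Dec has 31 days (102 left).
Jan has 31 days (71 left).
Feb has 28 days (43 left).
Mar has 31 days (12 left).
12 days into Apr → Apr 12, 1991.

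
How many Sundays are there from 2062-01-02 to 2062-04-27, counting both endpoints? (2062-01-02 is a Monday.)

2062-01-02 is a Monday; the first Sunday on or after it is 2062-01-08 (6 days later).
From 2062-01-08 to 2062-04-27: 23 + 28 + 31 + 27 = 109 days (rest of January, February, March, April).
109 ÷ 7 = 15 full weeks with remainder 4, so 15 more Sundays after the first → 16.

16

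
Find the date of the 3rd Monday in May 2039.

2039-05-16

May 2039 begins on a Sunday, so the first Monday is May 2 (1 day later).
The 3rd Monday is 2 weeks later: 2 + 14 = 16.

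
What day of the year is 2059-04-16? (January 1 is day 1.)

106

Days in months before April: 31 + 28 + 31 = 90.
Plus 16 days into April → day 106.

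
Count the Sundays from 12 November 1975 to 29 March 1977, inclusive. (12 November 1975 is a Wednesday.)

12 November 1975 is a Wednesday; the first Sunday on or after it is 16 November 1975 (4 days later).
From 16 November 1975 to 29 March 1977: 45 + 366 + 88 = 499 days (rest of 1975, 1976, to 29 March 1977 in 1977).
499 ÷ 7 = 71 full weeks with remainder 2, so 71 more Sundays after the first → 72.

72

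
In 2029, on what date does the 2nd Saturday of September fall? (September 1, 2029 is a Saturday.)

September 2029 begins on a Saturday, so the first Saturday is September 1.
The 2nd Saturday is 1 weeks later: 1 + 7 = 8.

8 September 2029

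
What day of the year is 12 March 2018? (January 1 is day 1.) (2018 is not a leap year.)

Days in months before March: 31 + 28 = 59.
Plus 12 days into March → day 71.

71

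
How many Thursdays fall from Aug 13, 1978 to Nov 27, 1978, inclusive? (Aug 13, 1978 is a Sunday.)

15

Aug 13, 1978 is a Sunday; the first Thursday on or after it is Aug 17, 1978 (4 days later).
From Aug 17, 1978 to Nov 27, 1978: 14 + 30 + 31 + 27 = 102 days (rest of Aug, Sep, Oct, Nov).
102 ÷ 7 = 14 full weeks with remainder 4, so 14 more Thursdays after the first → 15.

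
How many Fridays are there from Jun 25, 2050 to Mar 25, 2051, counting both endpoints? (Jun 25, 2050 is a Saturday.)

39

Jun 25, 2050 is a Saturday; the first Friday on or after it is Jul 1, 2050 (6 days later).
From Jul 1, 2050 to Mar 25, 2051: 30 + 31 + 30 + 31 + 30 + 31 + 31 + 28 + 25 = 267 days (rest of Jul, Aug, Sep, Oct, Nov, Dec, Jan, Feb, Mar).
267 ÷ 7 = 38 full weeks with remainder 1, so 38 more Fridays after the first → 39.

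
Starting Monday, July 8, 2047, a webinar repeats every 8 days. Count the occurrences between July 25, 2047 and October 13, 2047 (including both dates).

Occurrences land 8·i days after July 8, 2047 for i = 0, 1, 2, …
July 25, 2047 is 17 days after the start; 17 ÷ 8 = 2 remainder 1; since the remainder is 1, round up to i = 3. First occurrence in the window: #4 on August 1, 2047 (3×8 = 24 days in).
October 13, 2047 is 97 days after the start; 97 ÷ 8 = 12 remainder 1. Last occurrence in the window: #13 on October 12, 2047.
Occurrences #4 through #13: 10 in total.

10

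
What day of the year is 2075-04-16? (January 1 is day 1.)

Days in months before April: 31 + 28 + 31 = 90.
Plus 16 days into April → day 106.

106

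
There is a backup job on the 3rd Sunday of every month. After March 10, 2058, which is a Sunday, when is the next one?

March 2058 starts on a Friday; its first Sunday is the 3rd, so the 3rd Sunday is the 17th — March 17, 2058.
March 17, 2058 is after March 10, 2058, so that is the next one.

March 17, 2058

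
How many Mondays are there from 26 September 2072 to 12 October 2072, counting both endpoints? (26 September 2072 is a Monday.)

3

26 September 2072 is a Monday; the first Monday on or after it is 26 September 2072.
From 26 September 2072 to 12 October 2072: 4 + 12 = 16 days (rest of September, October).
16 ÷ 7 = 2 full weeks with remainder 2, so 2 more Mondays after the first → 3.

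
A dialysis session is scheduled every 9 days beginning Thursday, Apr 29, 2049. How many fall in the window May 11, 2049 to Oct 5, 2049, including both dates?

16

Occurrences land 9·i days after Apr 29, 2049 for i = 0, 1, 2, …
May 11, 2049 is 12 days after the start; 12 ÷ 9 = 1 remainder 3; since the remainder is 3, round up to i = 2. First occurrence in the window: #3 on May 17, 2049 (2×9 = 18 days in).
Oct 5, 2049 is 159 days after the start; 159 ÷ 9 = 17 remainder 6. Last occurrence in the window: #18 on Sep 29, 2049.
Occurrences #3 through #18: 16 in total.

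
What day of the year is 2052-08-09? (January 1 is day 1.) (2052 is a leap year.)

222

Days in months before August: 31 + 29 + 31 + 30 + 31 + 30 + 31 = 213.
Plus 9 days into August → day 222.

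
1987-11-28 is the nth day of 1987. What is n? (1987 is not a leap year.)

Days in months before November: 31 + 28 + 31 + 30 + 31 + 30 + 31 + 31 + 30 + 31 = 304.
Plus 28 days into November → day 332.

332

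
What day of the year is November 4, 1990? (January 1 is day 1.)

Days in months before November: 31 + 28 + 31 + 30 + 31 + 30 + 31 + 31 + 30 + 31 = 304.
Plus 4 days into November → day 308.

308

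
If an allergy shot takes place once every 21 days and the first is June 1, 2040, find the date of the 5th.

The 5th occurrence is 4 intervals after the first: 4 × 21 = 84 days after June 1, 2040.
June has 30 days — 29 days to the end of June leaves 55.
July has 31 days (24 left).
24 days into August → August 24, 2040.

August 24, 2040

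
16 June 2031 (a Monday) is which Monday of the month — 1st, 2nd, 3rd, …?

3rd

Day 16 falls in week ⌈16/7⌉ of the month.
Days 1–7 hold the 1st Monday, 8–14 the 2nd, 15–21 the 3rd, 22–28 the 4th, 29–31 the 5th.
16 is in the range for the 3rd.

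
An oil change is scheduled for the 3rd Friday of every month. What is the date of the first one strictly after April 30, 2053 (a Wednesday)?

May 16, 2053

April 2053 starts on a Tuesday; its first Friday is the 4th, so the 3rd Friday is the 18th — April 18, 2053.
That is not after April 30, 2053, so look at May 2053.
May 2053 starts on a Thursday; its first Friday is the 2nd, so the 3rd Friday is the 16th — May 16, 2053.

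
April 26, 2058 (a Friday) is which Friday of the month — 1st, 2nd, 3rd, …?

Day 26 falls in week ⌈26/7⌉ of the month.
Days 1–7 hold the 1st Friday, 8–14 the 2nd, 15–21 the 3rd, 22–28 the 4th, 29–31 the 5th.
26 is in the range for the 4th.

4th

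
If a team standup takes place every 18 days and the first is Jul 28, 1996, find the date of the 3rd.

Sep 2, 1996

The 3rd occurrence is 2 intervals after the first: 2 × 18 = 36 days after Jul 28, 1996.
Jul has 31 days — 3 days to the end of Jul leaves 33.
Aug has 31 days (2 left).
2 days into Sep → Sep 2, 1996.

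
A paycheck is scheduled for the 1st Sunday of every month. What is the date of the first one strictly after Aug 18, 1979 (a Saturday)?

Sep 2, 1979

Aug 1979 starts on a Wednesday, so its 1st Sunday is Aug 5, 1979 (4 days in).
That is not after Aug 18, 1979, so look at Sep 1979.
Sep 1979 starts on a Saturday, so its 1st Sunday is Sep 2, 1979 (1 day in).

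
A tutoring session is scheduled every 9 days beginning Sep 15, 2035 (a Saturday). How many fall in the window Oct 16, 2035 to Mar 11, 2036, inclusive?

Occurrences land 9·i days after Sep 15, 2035 for i = 0, 1, 2, …
Oct 16, 2035 is 31 days after the start; 31 ÷ 9 = 3 remainder 4; since the remainder is 4, round up to i = 4. First occurrence in the window: #5 on Oct 21, 2035 (4×9 = 36 days in).
Mar 11, 2036 is 178 days after the start; 178 ÷ 9 = 19 remainder 7. Last occurrence in the window: #20 on Mar 4, 2036.
Occurrences #5 through #20: 16 in total.

16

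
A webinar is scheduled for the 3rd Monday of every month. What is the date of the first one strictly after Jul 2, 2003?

Jul 2003 starts on a Tuesday; its first Monday is the 7th, so the 3rd Monday is the 21st — Jul 21, 2003.
Jul 21, 2003 is after Jul 2, 2003, so that is the next one.

Jul 21, 2003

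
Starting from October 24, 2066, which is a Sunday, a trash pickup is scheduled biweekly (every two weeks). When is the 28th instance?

The 28th occurrence is 27 intervals after the first: 27 × 14 = 378 days after October 24, 2066.
October has 31 days — 7 days to the end of October leaves 371.
November has 30 days (341 left).
December has 31 days (310 left).
January has 31 days (279 left).
February has 28 days (251 left).
March has 31 days (220 left).
April has 30 days (190 left).
May has 31 days (159 left).
June has 30 days (129 left).
July has 31 days (98 left).
August has 31 days (67 left).
September has 30 days (37 left).
October has 31 days (6 left).
6 days into November → November 6, 2067.

November 6, 2067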